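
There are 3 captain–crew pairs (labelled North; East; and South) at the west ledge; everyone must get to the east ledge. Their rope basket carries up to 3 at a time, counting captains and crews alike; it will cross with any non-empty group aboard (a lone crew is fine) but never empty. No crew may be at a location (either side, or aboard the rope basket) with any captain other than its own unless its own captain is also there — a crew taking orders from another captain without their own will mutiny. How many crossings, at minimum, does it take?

5

Counting alone: each trip to the east ledge takes at most 3 across and each return brings at least 1 back, so after t trips out (and t−1 returns) at most 3t − (t−1) of the 6 are across; that first reaches 6 at t = 3, so at least 5 crossings are needed.
The plan below uses exactly 5 crossings, so it is optimal:
1. captain North and crew North cross → the east ledge.
2. captain North crosses ← the west ledge.
3. captain East, captain North, and captain South cross → the east ledge.
4. crew North crosses ← the west ledge.
5. crew East, crew North, and crew South cross → the east ledge.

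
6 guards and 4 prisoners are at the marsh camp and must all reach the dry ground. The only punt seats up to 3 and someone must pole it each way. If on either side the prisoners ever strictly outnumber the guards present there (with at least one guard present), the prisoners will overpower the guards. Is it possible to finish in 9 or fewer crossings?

Yes — this plan uses 9 crossings (≤ 9):
1. 2 prisoners → the dry ground.  (the marsh camp: 6G 2P; the dry ground: 0G 2P)
2. 1 prisoner ← the marsh camp.  (the marsh camp: 6G 3P; the dry ground: 0G 1P)
3. 3 prisoners → the dry ground.  (the marsh camp: 6G 0P; the dry ground: 0G 4P)
4. 1 prisoner ← the marsh camp.  (the marsh camp: 6G 1P; the dry ground: 0G 3P)
5. 3 guards → the dry ground.  (the marsh camp: 3G 1P; the dry ground: 3G 3P)
6. 1 prisoner ← the marsh camp.  (the marsh camp: 3G 2P; the dry ground: 3G 2P)
7. 1 guard and 2 prisoners → the dry ground.  (the marsh camp: 2G 0P; the dry ground: 4G 4P)
8. 1 prisoner ← the marsh camp.  (the marsh camp: 2G 1P; the dry ground: 4G 3P)
9. 2 guards and 1 prisoner → the dry ground.  (the marsh camp: 0G 0P; the dry ground: 6G 4P)

Yes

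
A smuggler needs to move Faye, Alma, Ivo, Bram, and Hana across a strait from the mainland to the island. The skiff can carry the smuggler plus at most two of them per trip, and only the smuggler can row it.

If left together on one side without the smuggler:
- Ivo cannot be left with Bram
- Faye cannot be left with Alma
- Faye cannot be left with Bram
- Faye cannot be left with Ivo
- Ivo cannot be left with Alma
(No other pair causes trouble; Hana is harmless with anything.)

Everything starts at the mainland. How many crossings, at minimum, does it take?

Counting alone: the smuggler can take at most 2 across per trip to the island, so moving all 5 needs at least 3 loaded trips out, with a return between consecutive ones — at least 5 crossings.
The safety rule pushes this higher. Following every safe sequence of crossings, the most of the 5 that can be at the island as the skiff arrives there on crossing 5 is 4 — never all 5.
So no plan with fewer than 7 crossings exists, and this one achieves 7:
1. Smuggler goes to the island with Faye and Ivo.
2. Smuggler goes back to the mainland with Faye.
3. Smuggler goes to the island with Faye and Hana.
4. Smuggler goes back to the mainland with Faye.
5. Smuggler goes to the island with Alma and Bram.
6. Smuggler goes back to the mainland with Ivo.
7. Smuggler goes to the island with Faye and Ivo.

7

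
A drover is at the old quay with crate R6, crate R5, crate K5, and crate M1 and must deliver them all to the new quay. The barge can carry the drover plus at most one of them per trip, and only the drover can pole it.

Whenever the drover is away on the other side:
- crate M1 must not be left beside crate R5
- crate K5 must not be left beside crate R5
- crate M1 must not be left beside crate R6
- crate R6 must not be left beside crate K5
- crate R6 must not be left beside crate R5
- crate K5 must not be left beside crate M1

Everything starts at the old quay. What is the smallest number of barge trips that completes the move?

Whatever the first load, the items left behind include a forbidden pair without the drover. No opening move is safe, so no plan exists.

impossible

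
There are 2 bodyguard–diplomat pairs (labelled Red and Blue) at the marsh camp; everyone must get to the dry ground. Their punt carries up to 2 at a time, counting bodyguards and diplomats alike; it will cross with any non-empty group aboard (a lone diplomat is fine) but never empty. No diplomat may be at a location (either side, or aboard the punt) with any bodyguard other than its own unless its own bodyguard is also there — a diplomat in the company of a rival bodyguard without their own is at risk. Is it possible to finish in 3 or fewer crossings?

Counting alone: each trip to the dry ground takes at most 2 across and each return brings at least 1 back, so after t trips out (and t−1 returns) at most 2t − (t−1) of the 4 are across; that first reaches 4 at t = 3, so at least 5 crossings are needed.
Since 3 < 5, 3 crossings cannot be enough. (The shortest complete plan in fact takes 5:)
1. bodyguard Red and diplomat Red cross → the dry ground.
2. bodyguard Red crosses ← the marsh camp.
3. bodyguard Blue and bodyguard Red cross → the dry ground.
4. bodyguard Blue crosses ← the marsh camp.
5. bodyguard Blue and diplomat Blue cross → the dry ground.

No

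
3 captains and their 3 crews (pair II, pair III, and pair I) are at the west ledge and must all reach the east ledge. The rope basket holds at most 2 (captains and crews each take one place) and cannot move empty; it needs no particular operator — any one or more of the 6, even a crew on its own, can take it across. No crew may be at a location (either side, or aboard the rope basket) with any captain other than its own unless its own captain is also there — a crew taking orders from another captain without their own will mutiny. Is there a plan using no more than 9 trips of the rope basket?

Counting alone: each trip to the east ledge takes at most 2 across and each return brings at least 1 back, so after t trips out (and t−1 returns) at most 2t − (t−1) of the 6 are across; that first reaches 6 at t = 5, so at least 9 crossings are needed.
The safety rule pushes this higher. Following every safe sequence of crossings, the most of the 6 that can be at the east ledge as the rope basket arrives there on crossing 9 is 5 — never all 6.
So the move cannot be finished within 9 crossings. (The shortest complete plan takes 11:)
1. captain II and crew II cross → the east ledge.
2. captain II crosses ← the west ledge.
3. crew I and crew III cross → the east ledge.
4. crew II crosses ← the west ledge.
5. captain I and captain III cross → the east ledge.
6. captain III and crew III cross ← the west ledge.
7. captain II and captain III cross → the east ledge.
8. crew I crosses ← the west ledge.
9. crew II and crew III cross → the east ledge.
10. captain I crosses ← the west ledge.
11. captain I and crew I cross → the east ledge.

No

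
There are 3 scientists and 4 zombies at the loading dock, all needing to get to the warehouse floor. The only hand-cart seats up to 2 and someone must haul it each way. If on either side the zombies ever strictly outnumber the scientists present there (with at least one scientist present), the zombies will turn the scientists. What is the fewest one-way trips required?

The zombies already outnumber the scientists at the loading dock before anyone moves, so the starting position itself is disallowed.

impossible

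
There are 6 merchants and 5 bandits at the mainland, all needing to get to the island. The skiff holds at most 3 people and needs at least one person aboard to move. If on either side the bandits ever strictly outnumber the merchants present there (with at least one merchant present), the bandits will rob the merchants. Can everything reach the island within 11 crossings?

Yes — this plan uses 9 crossings (≤ 11):
1. 3 bandits → the island.  (the mainland: 6M 2B; the island: 0M 3B)
2. 1 bandit ← the mainland.  (the mainland: 6M 3B; the island: 0M 2B)
3. 3 merchants → the island.  (the mainland: 3M 3B; the island: 3M 2B)
4. 1 merchant ← the mainland.  (the mainland: 4M 3B; the island: 2M 2B)
5. 2 merchants and 1 bandit → the island.  (the mainland: 2M 2B; the island: 4M 3B)
6. 1 merchant ← the mainland.  (the mainland: 3M 2B; the island: 3M 3B)
7. 2 merchants and 1 bandit → the island.  (the mainland: 1M 1B; the island: 5M 4B)
8. 1 merchant ← the mainland.  (the mainland: 2M 1B; the island: 4M 4B)
9. 2 merchants and 1 bandit → the island.  (the mainland: 0M 0B; the island: 6M 5B)

Yes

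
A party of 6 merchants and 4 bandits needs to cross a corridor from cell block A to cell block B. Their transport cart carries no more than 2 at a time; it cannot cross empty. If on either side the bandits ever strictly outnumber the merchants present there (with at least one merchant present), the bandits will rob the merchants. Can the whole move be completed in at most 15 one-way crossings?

Counting alone: each trip to cell block B takes at most 2 across and each return brings at least 1 back, so after t trips out (and t−1 returns) at most 2t − (t−1) of the 10 are across; that first reaches 10 at t = 9, so at least 17 crossings are needed.
Since 15 < 17, 15 crossings cannot be enough. (The shortest complete plan in fact takes 17:)
1. 2 bandits → cell block B.  (cell block A: 6M 2B; cell block B: 0M 2B)
2. 1 bandit ← cell block A.  (cell block A: 6M 3B; cell block B: 0M 1B)
3. 2 bandits → cell block B.  (cell block A: 6M 1B; cell block B: 0M 3B)
4. 1 bandit ← cell block A.  (cell block A: 6M 2B; cell block B: 0M 2B)
5. 2 merchants → cell block B.  (cell block A: 4M 2B; cell block B: 2M 2B)
6. 1 bandit ← cell block A.  (cell block A: 4M 3B; cell block B: 2M 1B)
7. 1 merchant and 1 bandit → cell block B.  (cell block A: 3M 2B; cell block B: 3M 2B)
8. 1 bandit ← cell block A.  (cell block A: 3M 3B; cell block B: 3M 1B)
9. 2 bandits → cell block B.  (cell block A: 3M 1B; cell block B: 3M 3B)
10. 1 bandit ← cell block A.  (cell block A: 3M 2B; cell block B: 3M 2B)
11. 1 merchant and 1 bandit → cell block B.  (cell block A: 2M 1B; cell block B: 4M 3B)
12. 1 bandit ← cell block A.  (cell block A: 2M 2B; cell block B: 4M 2B)
13. 2 bandits → cell block B.  (cell block A: 2M 0B; cell block B: 4M 4B)
14. 1 bandit ← cell block A.  (cell block A: 2M 1B; cell block B: 4M 3B)
15. 1 merchant and 1 bandit → cell block B.  (cell block A: 1M 0B; cell block B: 5M 4B)
16. 1 bandit ← cell block A.  (cell block A: 1M 1B; cell block B: 5M 3B)
17. 1 merchant and 1 bandit → cell block B.  (cell block A: 0M 0B; cell block B: 6M 4B)

No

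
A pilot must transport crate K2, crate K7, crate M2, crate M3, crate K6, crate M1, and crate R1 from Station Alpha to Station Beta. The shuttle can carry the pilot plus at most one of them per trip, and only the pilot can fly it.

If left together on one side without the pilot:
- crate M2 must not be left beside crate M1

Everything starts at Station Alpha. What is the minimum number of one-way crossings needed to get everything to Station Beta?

13

Counting alone: the pilot can take at most 1 across per trip to Station Beta, so moving all 7 needs at least 7 loaded trips out, with a return between consecutive ones — at least 13 crossings.
The plan below uses exactly 13 crossings, so it is optimal:
1. Pilot goes to Station Beta with crate M2.
2. Pilot goes back to Station Alpha alone.
3. Pilot goes to Station Beta with crate K2.
4. Pilot goes back to Station Alpha alone.
5. Pilot goes to Station Beta with crate K7.
6. Pilot goes back to Station Alpha alone.
7. Pilot goes to Station Beta with crate M3.
8. Pilot goes back to Station Alpha alone.
9. Pilot goes to Station Beta with crate K6.
10. Pilot goes back to Station Alpha alone.
11. Pilot goes to Station Beta with crate R1.
12. Pilot goes back to Station Alpha alone.
13. Pilot goes to Station Beta with crate M1.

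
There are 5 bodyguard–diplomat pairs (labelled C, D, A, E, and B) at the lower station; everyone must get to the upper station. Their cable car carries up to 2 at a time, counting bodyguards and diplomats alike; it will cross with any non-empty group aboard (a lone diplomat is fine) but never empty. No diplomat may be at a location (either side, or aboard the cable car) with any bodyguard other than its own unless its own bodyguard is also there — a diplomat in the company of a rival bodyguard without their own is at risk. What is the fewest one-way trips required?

Following every safe sequence of crossings from the start, the most of the 10 that can be at the upper station as the cable car arrives there on crossings 1, 3, 5, 7 is 2, 3, 4, 5 respectively; the best ever achieved is 5 of 10.
From crossing 9 on, no configuration arises that was not already reachable earlier: only 82 distinct safe configurations (who is on which side, and where the cable car is) can ever be reached, none of them has everyone across, and every continuation just revisits them. So no valid plan exists.

impossible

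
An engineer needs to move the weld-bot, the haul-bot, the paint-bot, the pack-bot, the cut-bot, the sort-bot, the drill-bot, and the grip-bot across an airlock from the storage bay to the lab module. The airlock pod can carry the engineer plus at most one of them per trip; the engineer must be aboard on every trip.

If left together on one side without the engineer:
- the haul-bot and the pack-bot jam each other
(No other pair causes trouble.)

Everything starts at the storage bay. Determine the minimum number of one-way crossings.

15

Counting alone: the engineer can take at most 1 across per trip to the lab module, so moving all 8 needs at least 8 loaded trips out, with a return between consecutive ones — at least 15 crossings.
The plan below uses exactly 15 crossings, so it is optimal:
1. Engineer goes to the lab module with the haul-bot.
2. Engineer goes back to the storage bay alone.
3. Engineer goes to the lab module with the weld-bot.
4. Engineer goes back to the storage bay alone.
5. Engineer goes to the lab module with the paint-bot.
6. Engineer goes back to the storage bay alone.
7. Engineer goes to the lab module with the cut-bot.
8. Engineer goes back to the storage bay alone.
9. Engineer goes to the lab module with the sort-bot.
10. Engineer goes back to the storage bay alone.
11. Engineer goes to the lab module with the drill-bot.
12. Engineer goes back to the storage bay alone.
13. Engineer goes to the lab module with the grip-bot.
14. Engineer goes back to the storage bay alone.
15. Engineer goes to the lab module with the pack-bot.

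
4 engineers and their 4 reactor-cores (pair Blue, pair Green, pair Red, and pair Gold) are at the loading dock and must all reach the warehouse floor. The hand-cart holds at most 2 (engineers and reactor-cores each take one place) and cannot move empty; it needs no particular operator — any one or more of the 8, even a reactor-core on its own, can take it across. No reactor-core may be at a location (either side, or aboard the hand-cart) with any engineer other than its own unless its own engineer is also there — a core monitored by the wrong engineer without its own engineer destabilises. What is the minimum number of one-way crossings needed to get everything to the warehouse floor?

Following every safe sequence of crossings from the start, the most of the 8 that can be at the warehouse floor as the hand-cart arrives there on crossings 1, 3, 5 is 2, 3, 4 respectively; the best ever achieved is 4 of 8.
From crossing 7 on, no configuration arises that was not already reachable earlier: only 44 distinct safe configurations (who is on which side, and where the hand-cart is) can ever be reached, none of them has everyone across, and every continuation just revisits them. So no valid plan exists.

impossible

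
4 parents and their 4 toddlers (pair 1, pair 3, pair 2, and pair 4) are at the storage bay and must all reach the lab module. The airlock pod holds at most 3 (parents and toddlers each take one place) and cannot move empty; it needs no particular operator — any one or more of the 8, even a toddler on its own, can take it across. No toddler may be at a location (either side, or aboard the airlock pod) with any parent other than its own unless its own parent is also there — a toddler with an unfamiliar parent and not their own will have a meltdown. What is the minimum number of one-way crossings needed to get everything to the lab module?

Counting alone: each trip to the lab module takes at most 3 across and each return brings at least 1 back, so after t trips out (and t−1 returns) at most 3t − (t−1) of the 8 are across; that first reaches 8 at t = 4, so at least 7 crossings are needed.
The safety rule pushes this higher. Following every safe sequence of crossings, the most of the 8 that can be at the lab module as the airlock pod arrives there on crossing 7 is 7 — never all 8.
So no plan with fewer than 9 crossings exists, and this one achieves 9:
1. parent 1 and toddler 1 cross → the lab module.
2. parent 1 crosses ← the storage bay.
3. parent 1, parent 3, and toddler 3 cross → the lab module.
4. parent 1 and toddler 1 cross ← the storage bay.
5. parent 1, parent 2, and parent 4 cross → the lab module.
6. toddler 3 crosses ← the storage bay.
7. toddler 1 and toddler 3 cross → the lab module.
8. toddler 1 crosses ← the storage bay.
9. toddler 1, toddler 2, and toddler 4 cross → the lab module.

9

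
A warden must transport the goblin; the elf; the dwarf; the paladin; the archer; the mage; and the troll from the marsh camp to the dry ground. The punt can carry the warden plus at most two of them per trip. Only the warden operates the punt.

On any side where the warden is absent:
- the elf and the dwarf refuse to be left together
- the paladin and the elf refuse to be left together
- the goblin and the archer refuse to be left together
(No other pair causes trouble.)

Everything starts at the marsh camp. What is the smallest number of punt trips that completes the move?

7

Counting alone: the warden can take at most 2 across per trip to the dry ground, so moving all 7 needs at least 4 loaded trips out, with a return between consecutive ones — at least 7 crossings.
The plan below uses exactly 7 crossings, so it is optimal:
1. Warden goes to the dry ground with the elf and the goblin.
2. Warden goes back to the marsh camp alone.
3. Warden goes to the dry ground with the dwarf and the paladin.
4. Warden goes back to the marsh camp with the elf.
5. Warden goes to the dry ground with the mage and the troll.
6. Warden goes back to the marsh camp alone.
7. Warden goes to the dry ground with the archer and the elf.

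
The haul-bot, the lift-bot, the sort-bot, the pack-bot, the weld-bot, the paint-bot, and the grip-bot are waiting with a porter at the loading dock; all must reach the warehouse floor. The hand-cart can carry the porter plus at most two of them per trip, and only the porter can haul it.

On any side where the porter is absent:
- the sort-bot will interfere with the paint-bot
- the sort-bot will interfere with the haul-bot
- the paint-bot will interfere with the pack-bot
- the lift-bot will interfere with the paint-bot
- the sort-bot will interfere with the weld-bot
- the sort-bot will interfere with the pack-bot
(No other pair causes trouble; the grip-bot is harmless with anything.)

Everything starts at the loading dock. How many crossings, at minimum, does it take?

Counting alone: the porter can take at most 2 across per trip to the warehouse floor, so moving all 7 needs at least 4 loaded trips out, with a return between consecutive ones — at least 7 crossings.
The safety rule pushes this higher. Following every safe sequence of crossings, the most of the 7 that can be at the warehouse floor as the hand-cart arrives there on crossings 7, 9 is 5, 6 respectively — never all 7.
So no plan with fewer than 11 crossings exists, and this one achieves 11:
1. Porter goes to the warehouse floor with the paint-bot and the sort-bot.  [the loading dock: the grip-bot, the haul-bot, the lift-bot, the pack-bot, the weld-bot | the warehouse floor: the paint-bot, the sort-bot]
2. Porter goes back to the loading dock with the sort-bot.  [the loading dock: the grip-bot, the haul-bot, the lift-bot, the pack-bot, the sort-bot, the weld-bot | the warehouse floor: the paint-bot]
3. Porter goes to the warehouse floor with the haul-bot and the sort-bot.  [the loading dock: the grip-bot, the lift-bot, the pack-bot, the weld-bot | the warehouse floor: the haul-bot, the paint-bot, the sort-bot]
4. Porter goes back to the loading dock with the sort-bot.  [the loading dock: the grip-bot, the lift-bot, the pack-bot, the sort-bot, the weld-bot | the warehouse floor: the haul-bot, the paint-bot]
5. Porter goes to the warehouse floor with the sort-bot and the weld-bot.  [the loading dock: the grip-bot, the lift-bot, the pack-bot | the warehouse floor: the haul-bot, the paint-bot, the sort-bot, the weld-bot]
6. Porter goes back to the loading dock with the sort-bot.  [the loading dock: the grip-bot, the lift-bot, the pack-bot, the sort-bot | the warehouse floor: the haul-bot, the paint-bot, the weld-bot]
7. Porter goes to the warehouse floor with the lift-bot and the pack-bot.  [the loading dock: the grip-bot, the sort-bot | the warehouse floor: the haul-bot, the lift-bot, the pack-bot, the paint-bot, the weld-bot]
8. Porter goes back to the loading dock with the paint-bot.  [the loading dock: the grip-bot, the paint-bot, the sort-bot | the warehouse floor: the haul-bot, the lift-bot, the pack-bot, the weld-bot]
9. Porter goes to the warehouse floor with the grip-bot and the sort-bot.  [the loading dock: the paint-bot | the warehouse floor: the grip-bot, the haul-bot, the lift-bot, the pack-bot, the sort-bot, the weld-bot]
10. Porter goes back to the loading dock with the sort-bot.  [the loading dock: the paint-bot, the sort-bot | the warehouse floor: the grip-bot, the haul-bot, the lift-bot, the pack-bot, the weld-bot]
11. Porter goes to the warehouse floor with the paint-bot and the sort-bot.  [the loading dock: — | the warehouse floor: the grip-bot, the haul-bot, the lift-bot, the pack-bot, the paint-bot, the sort-bot, the weld-bot]

11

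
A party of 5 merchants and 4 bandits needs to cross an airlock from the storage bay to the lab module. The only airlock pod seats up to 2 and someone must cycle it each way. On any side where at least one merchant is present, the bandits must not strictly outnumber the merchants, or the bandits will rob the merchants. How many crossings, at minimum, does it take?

15

Counting alone: each trip to the lab module takes at most 2 across and each return brings at least 1 back, so after t trips out (and t−1 returns) at most 2t − (t−1) of the 9 are across; that first reaches 9 at t = 8, so at least 15 crossings are needed.
The plan below uses exactly 15 crossings, so it is optimal:
1. 2 bandits → the lab module.  (the storage bay: 5M 2B; the lab module: 0M 2B)
2. 1 bandit ← the storage bay.  (the storage bay: 5M 3B; the lab module: 0M 1B)
3. 2 bandits → the lab module.  (the storage bay: 5M 1B; the lab module: 0M 3B)
4. 1 bandit ← the storage bay.  (the storage bay: 5M 2B; the lab module: 0M 2B)
5. 2 merchants → the lab module.  (the storage bay: 3M 2B; the lab module: 2M 2B)
6. 1 bandit ← the storage bay.  (the storage bay: 3M 3B; the lab module: 2M 1B)
7. 1 merchant and 1 bandit → the lab module.  (the storage bay: 2M 2B; the lab module: 3M 2B)
8. 1 merchant ← the storage bay.  (the storage bay: 3M 2B; the lab module: 2M 2B)
9. 1 merchant and 1 bandit → the lab module.  (the storage bay: 2M 1B; the lab module: 3M 3B)
10. 1 bandit ← the storage bay.  (the storage bay: 2M 2B; the lab module: 3M 2B)
11. 1 merchant and 1 bandit → the lab module.  (the storage bay: 1M 1B; the lab module: 4M 3B)
12. 1 merchant ← the storage bay.  (the storage bay: 2M 1B; the lab module: 3M 3B)
13. 1 merchant and 1 bandit → the lab module.  (the storage bay: 1M 0B; the lab module: 4M 4B)
14. 1 bandit ← the storage bay.  (the storage bay: 1M 1B; the lab module: 4M 3B)
15. 1 merchant and 1 bandit → the lab module.  (the storage bay: 0M 0B; the lab module: 5M 4B)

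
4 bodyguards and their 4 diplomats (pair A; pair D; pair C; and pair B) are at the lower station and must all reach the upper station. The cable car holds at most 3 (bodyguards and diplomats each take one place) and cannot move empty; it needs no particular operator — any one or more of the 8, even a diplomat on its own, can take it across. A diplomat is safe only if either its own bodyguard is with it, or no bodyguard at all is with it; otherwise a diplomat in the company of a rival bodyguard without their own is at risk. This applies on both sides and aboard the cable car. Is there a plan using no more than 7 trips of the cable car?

Counting alone: each trip to the upper station takes at most 3 across and each return brings at least 1 back, so after t trips out (and t−1 returns) at most 3t − (t−1) of the 8 are across; that first reaches 8 at t = 4, so at least 7 crossings are needed.
The safety rule pushes this higher. Following every safe sequence of crossings, the most of the 8 that can be at the upper station as the cable car arrives there on crossing 7 is 7 — never all 8.
So the move cannot be finished within 7 crossings. (The shortest complete plan takes 9:)
1. bodyguard A and diplomat A cross → the upper station.
2. bodyguard A crosses ← the lower station.
3. bodyguard A, bodyguard D, and diplomat D cross → the upper station.
4. bodyguard A and diplomat A cross ← the lower station.
5. bodyguard A, bodyguard B, and bodyguard C cross → the upper station.
6. diplomat D crosses ← the lower station.
7. diplomat A and diplomat D cross → the upper station.
8. diplomat A crosses ← the lower station.
9. diplomat A, diplomat B, and diplomat C cross → the upper station.

No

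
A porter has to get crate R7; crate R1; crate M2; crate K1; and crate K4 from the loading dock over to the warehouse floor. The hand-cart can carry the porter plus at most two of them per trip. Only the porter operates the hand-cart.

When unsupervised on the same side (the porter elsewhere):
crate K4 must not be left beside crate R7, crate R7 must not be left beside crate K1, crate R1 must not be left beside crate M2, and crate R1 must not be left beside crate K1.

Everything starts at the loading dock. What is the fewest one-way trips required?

7

Counting alone: the porter can take at most 2 across per trip to the warehouse floor, so moving all 5 needs at least 3 loaded trips out, with a return between consecutive ones — at least 5 crossings.
The safety rule pushes this higher. Following every safe sequence of crossings, the most of the 5 that can be at the warehouse floor as the hand-cart arrives there on crossing 5 is 4 — never all 5.
So no plan with fewer than 7 crossings exists, and this one achieves 7:
1. Porter goes to the warehouse floor with crate R1 and crate R7.  [the loading dock: crate K1, crate K4, crate M2 | the warehouse floor: crate R1, crate R7]
2. Porter goes back to the loading dock alone.  [the loading dock: crate K1, crate K4, crate M2 | the warehouse floor: crate R1, crate R7]
3. Porter goes to the warehouse floor with crate M2.  [the loading dock: crate K1, crate K4 | the warehouse floor: crate M2, crate R1, crate R7]
4. Porter goes back to the loading dock with crate R1.  [the loading dock: crate K1, crate K4, crate R1 | the warehouse floor: crate M2, crate R7]
5. Porter goes to the warehouse floor with crate K1 and crate K4.  [the loading dock: crate R1 | the warehouse floor: crate K1, crate K4, crate M2, crate R7]
6. Porter goes back to the loading dock with crate R7.  [the loading dock: crate R1, crate R7 | the warehouse floor: crate K1, crate K4, crate M2]
7. Porter goes to the warehouse floor with crate R1 and crate R7.  [the loading dock: — | the warehouse floor: crate K1, crate K4, crate M2, crate R1, crate R7]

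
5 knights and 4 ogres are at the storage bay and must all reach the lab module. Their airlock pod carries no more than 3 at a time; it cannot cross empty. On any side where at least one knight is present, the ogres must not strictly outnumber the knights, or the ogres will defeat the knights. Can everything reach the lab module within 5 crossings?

Counting alone: each trip to the lab module takes at most 3 across and each return brings at least 1 back, so after t trips out (and t−1 returns) at most 3t − (t−1) of the 9 are across; that first reaches 9 at t = 4, so at least 7 crossings are needed.
Since 5 < 7, 5 crossings cannot be enough. (The shortest complete plan in fact takes 7:)
1. 3 ogres → the lab module.  (the storage bay: 5K 1O; the lab module: 0K 3O)
2. 1 ogre ← the storage bay.  (the storage bay: 5K 2O; the lab module: 0K 2O)
3. 3 knights → the lab module.  (the storage bay: 2K 2O; the lab module: 3K 2O)
4. 1 knight ← the storage bay.  (the storage bay: 3K 2O; the lab module: 2K 2O)
5. 2 knights and 1 ogre → the lab module.  (the storage bay: 1K 1O; the lab module: 4K 3O)
6. 1 knight ← the storage bay.  (the storage bay: 2K 1O; the lab module: 3K 3O)
7. 2 knights and 1 ogre → the lab module.  (the storage bay: 0K 0O; the lab module: 5K 4O)

No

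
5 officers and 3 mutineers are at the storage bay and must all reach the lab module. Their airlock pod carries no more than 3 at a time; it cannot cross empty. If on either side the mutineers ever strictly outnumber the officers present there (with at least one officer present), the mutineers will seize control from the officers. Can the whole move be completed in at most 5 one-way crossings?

Counting alone: each trip to the lab module takes at most 3 across and each return brings at least 1 back, so after t trips out (and t−1 returns) at most 3t − (t−1) of the 8 are across; that first reaches 8 at t = 4, so at least 7 crossings are needed.
Since 5 < 7, 5 crossings cannot be enough. (The shortest complete plan in fact takes 7:)
1. 2 mutineers → the lab module.  (the storage bay: 5O 1M; the lab module: 0O 2M)
2. 1 mutineer ← the storage bay.  (the storage bay: 5O 2M; the lab module: 0O 1M)
3. 2 officers and 1 mutineer → the lab module.  (the storage bay: 3O 1M; the lab module: 2O 2M)
4. 1 mutineer ← the storage bay.  (the storage bay: 3O 2M; the lab module: 2O 1M)
5. 1 officer and 2 mutineers → the lab module.  (the storage bay: 2O 0M; the lab module: 3O 3M)
6. 1 mutineer ← the storage bay.  (the storage bay: 2O 1M; the lab module: 3O 2M)
7. 2 officers and 1 mutineer → the lab module.  (the storage bay: 0O 0M; the lab module: 5O 3M)

No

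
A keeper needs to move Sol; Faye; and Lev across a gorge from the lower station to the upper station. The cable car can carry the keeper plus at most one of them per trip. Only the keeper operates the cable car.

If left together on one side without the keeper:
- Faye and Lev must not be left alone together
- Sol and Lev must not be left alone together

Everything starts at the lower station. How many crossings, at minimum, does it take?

7

Counting alone: the keeper can take at most 1 across per trip to the upper station, so moving all 3 needs at least 3 loaded trips out, with a return between consecutive ones — at least 5 crossings.
The safety rule pushes this higher. Following every safe sequence of crossings, the most of the 3 that can be at the upper station as the cable car arrives there on crossing 5 is 2 — never all 3.
So no plan with fewer than 7 crossings exists, and this one achieves 7:
1. Keeper goes to the upper station with Lev.
2. Keeper goes back to the lower station alone.
3. Keeper goes to the upper station with Sol.
4. Keeper goes back to the lower station with Lev.
5. Keeper goes to the upper station with Faye.
6. Keeper goes back to the lower station alone.
7. Keeper goes to the upper station with Lev.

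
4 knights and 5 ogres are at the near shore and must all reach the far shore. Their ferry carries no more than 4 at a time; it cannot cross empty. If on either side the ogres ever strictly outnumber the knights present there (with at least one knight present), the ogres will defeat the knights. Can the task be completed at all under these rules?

No

The ogres already outnumber the knights at the near shore before anyone moves, so the starting position itself is disallowed.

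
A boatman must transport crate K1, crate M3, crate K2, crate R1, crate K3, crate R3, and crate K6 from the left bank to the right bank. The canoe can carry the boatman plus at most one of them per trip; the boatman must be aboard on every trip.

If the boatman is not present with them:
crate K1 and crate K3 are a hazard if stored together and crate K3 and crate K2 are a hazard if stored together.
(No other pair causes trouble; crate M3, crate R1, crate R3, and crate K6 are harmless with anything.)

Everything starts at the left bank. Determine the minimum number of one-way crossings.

15

Counting alone: the boatman can take at most 1 across per trip to the right bank, so moving all 7 needs at least 7 loaded trips out, with a return between consecutive ones — at least 13 crossings.
The safety rule pushes this higher. Following every safe sequence of crossings, the most of the 7 that can be at the right bank as the canoe arrives there on crossing 13 is 6 — never all 7.
So no plan with fewer than 15 crossings exists, and this one achieves 15:
1. Boatman goes to the right bank with crate K3.  [the left bank: crate K1, crate K2, crate K6, crate M3, crate R1, crate R3 | the right bank: crate K3]
2. Boatman goes back to the left bank alone.  [the left bank: crate K1, crate K2, crate K6, crate M3, crate R1, crate R3 | the right bank: crate K3]
3. Boatman goes to the right bank with crate K1.  [the left bank: crate K2, crate K6, crate M3, crate R1, crate R3 | the right bank: crate K1, crate K3]
4. Boatman goes back to the left bank with crate K3.  [the left bank: crate K2, crate K3, crate K6, crate M3, crate R1, crate R3 | the right bank: crate K1]
5. Boatman goes to the right bank with crate K2.  [the left bank: crate K3, crate K6, crate M3, crate R1, crate R3 | the right bank: crate K1, crate K2]
6. Boatman goes back to the left bank alone.  [the left bank: crate K3, crate K6, crate M3, crate R1, crate R3 | the right bank: crate K1, crate K2]
7. Boatman goes to the right bank with crate M3.  [the left bank: crate K3, crate K6, crate R1, crate R3 | the right bank: crate K1, crate K2, crate M3]
8. Boatman goes back to the left bank alone.  [the left bank: crate K3, crate K6, crate R1, crate R3 | the right bank: crate K1, crate K2, crate M3]
9. Boatman goes to the right bank with crate R1.  [the left bank: crate K3, crate K6, crate R3 | the right bank: crate K1, crate K2, crate M3, crate R1]
10. Boatman goes back to the left bank alone.  [the left bank: crate K3, crate K6, crate R3 | the right bank: crate K1, crate K2, crate M3, crate R1]
11. Boatman goes to the right bank with crate R3.  [the left bank: crate K3, crate K6 | the right bank: crate K1, crate K2, crate M3, crate R1, crate R3]
12. Boatman goes back to the left bank alone.  [the left bank: crate K3, crate K6 | the right bank: crate K1, crate K2, crate M3, crate R1, crate R3]
13. Boatman goes to the right bank with crate K6.  [the left bank: crate K3 | the right bank: crate K1, crate K2, crate K6, crate M3, crate R1, crate R3]
14. Boatman goes back to the left bank alone.  [the left bank: crate K3 | the right bank: crate K1, crate K2, crate K6, crate M3, crate R1, crate R3]
15. Boatman goes to the right bank with crate K3.  [the left bank: — | the right bank: crate K1, crate K2, crate K3, crate K6, crate M3, crate R1, crate R3]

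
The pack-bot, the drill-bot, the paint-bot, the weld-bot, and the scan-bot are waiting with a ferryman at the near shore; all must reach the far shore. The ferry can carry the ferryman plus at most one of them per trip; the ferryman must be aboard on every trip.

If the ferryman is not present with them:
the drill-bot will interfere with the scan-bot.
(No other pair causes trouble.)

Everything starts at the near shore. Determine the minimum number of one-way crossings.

9

Counting alone: the ferryman can take at most 1 across per trip to the far shore, so moving all 5 needs at least 5 loaded trips out, with a return between consecutive ones — at least 9 crossings.
The plan below uses exactly 9 crossings, so it is optimal:
1. Ferryman goes to the far shore with the drill-bot.  [the near shore: the pack-bot, the paint-bot, the scan-bot, the weld-bot | the far shore: the drill-bot]
2. Ferryman goes back to the near shore alone.  [the near shore: the pack-bot, the paint-bot, the scan-bot, the weld-bot | the far shore: the drill-bot]
3. Ferryman goes to the far shore with the pack-bot.  [the near shore: the paint-bot, the scan-bot, the weld-bot | the far shore: the drill-bot, the pack-bot]
4. Ferryman goes back to the near shore alone.  [the near shore: the paint-bot, the scan-bot, the weld-bot | the far shore: the drill-bot, the pack-bot]
5. Ferryman goes to the far shore with the paint-bot.  [the near shore: the scan-bot, the weld-bot | the far shore: the drill-bot, the pack-bot, the paint-bot]
6. Ferryman goes back to the near shore alone.  [the near shore: the scan-bot, the weld-bot | the far shore: the drill-bot, the pack-bot, the paint-bot]
7. Ferryman goes to the far shore with the weld-bot.  [the near shore: the scan-bot | the far shore: the drill-bot, the pack-bot, the paint-bot, the weld-bot]
8. Ferryman goes back to the near shore alone.  [the near shore: the scan-bot | the far shore: the drill-bot, the pack-bot, the paint-bot, the weld-bot]
9. Ferryman goes to the far shore with the scan-bot.  [the near shore: — | the far shore: the drill-bot, the pack-bot, the paint-bot, the scan-bot, the weld-bot]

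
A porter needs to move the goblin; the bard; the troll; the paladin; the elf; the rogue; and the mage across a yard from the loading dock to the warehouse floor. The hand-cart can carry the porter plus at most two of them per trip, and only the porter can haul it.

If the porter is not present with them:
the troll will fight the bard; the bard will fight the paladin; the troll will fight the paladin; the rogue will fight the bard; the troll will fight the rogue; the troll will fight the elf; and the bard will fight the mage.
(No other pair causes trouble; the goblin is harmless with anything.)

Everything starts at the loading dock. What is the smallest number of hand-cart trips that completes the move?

Counting alone: the porter can take at most 2 across per trip to the warehouse floor, so moving all 7 needs at least 4 loaded trips out, with a return between consecutive ones — at least 7 crossings.
The safety rule pushes this higher. Following every safe sequence of crossings, the most of the 7 that can be at the warehouse floor as the hand-cart arrives there on crossings 7, 9 is 5, 6 respectively — never all 7.
So no plan with fewer than 11 crossings exists, and this one achieves 11:
1. Porter goes to the warehouse floor with the bard and the troll.  [the loading dock: the elf, the goblin, the mage, the paladin, the rogue | the warehouse floor: the bard, the troll]
2. Porter goes back to the loading dock with the bard.  [the loading dock: the bard, the elf, the goblin, the mage, the paladin, the rogue | the warehouse floor: the troll]
3. Porter goes to the warehouse floor with the bard and the goblin.  [the loading dock: the elf, the mage, the paladin, the rogue | the warehouse floor: the bard, the goblin, the troll]
4. Porter goes back to the loading dock with the bard.  [the loading dock: the bard, the elf, the mage, the paladin, the rogue | the warehouse floor: the goblin, the troll]
5. Porter goes to the warehouse floor with the bard and the elf.  [the loading dock: the mage, the paladin, the rogue | the warehouse floor: the bard, the elf, the goblin, the troll]
6. Porter goes back to the loading dock with the troll.  [the loading dock: the mage, the paladin, the rogue, the troll | the warehouse floor: the bard, the elf, the goblin]
7. Porter goes to the warehouse floor with the paladin and the rogue.  [the loading dock: the mage, the troll | the warehouse floor: the bard, the elf, the goblin, the paladin, the rogue]
8. Porter goes back to the loading dock with the bard.  [the loading dock: the bard, the mage, the troll | the warehouse floor: the elf, the goblin, the paladin, the rogue]
9. Porter goes to the warehouse floor with the bard and the mage.  [the loading dock: the troll | the warehouse floor: the bard, the elf, the goblin, the mage, the paladin, the rogue]
10. Porter goes back to the loading dock with the bard.  [the loading dock: the bard, the troll | the warehouse floor: the elf, the goblin, the mage, the paladin, the rogue]
11. Porter goes to the warehouse floor with the bard and the troll.  [the loading dock: — | the warehouse floor: the bard, the elf, the goblin, the mage, the paladin, the rogue, the troll]

11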